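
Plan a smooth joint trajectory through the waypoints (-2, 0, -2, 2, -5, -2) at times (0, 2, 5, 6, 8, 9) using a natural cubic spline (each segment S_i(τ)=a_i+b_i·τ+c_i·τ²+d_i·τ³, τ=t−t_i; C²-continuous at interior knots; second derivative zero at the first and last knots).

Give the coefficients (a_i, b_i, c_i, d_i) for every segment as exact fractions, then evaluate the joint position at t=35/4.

  seg 0: a=-2 b=3217/1659 c=0 d=-779/3318
  seg 1: a=0 b=-1457/1659 c=-779/553 d=818/1659
  seg 2: a=-2 b=6607/1659 c=1675/553 d=-4996/1659
  seg 3: a=2 b=1669/1659 c=-3321/553 d=24901/13272
  seg 4: a=-5 b=-1663/3318 c=11617/2212 d=-11617/6636
S(35/4) = -447397/141568

Δ: Δ0=1, Δ1=-2/3, Δ2=4, Δ3=-7/2, Δ4=3
row 1: diag=10, rhs=-10; c'=3/10, d'=-1
row 2: denom=8−3·3/10=71/10; d'=(28−3·-1)/(71/10)=310/71
row 3: denom=6−1·10/71=416/71; d'=(-45−1·310/71)/(416/71)=-3505/416
row 4: denom=6−2·71/208=553/104; d'=(39−2·-3505/416)/(553/104)=11617/1106
back: M4=11617/1106
back: M3=-3505/416−71/208·11617/1106=-6642/553
back: M2=310/71−10/71·-6642/553=3350/553
back: M1=-1−3/10·3350/553=-1558/553
M: M0=0, M1=-1558/553, M2=3350/553, M3=-6642/553, M4=11617/1106, M5=0
seg 0: a=-2, c=M0/2=0, d=(M1−M0)/(6·2)=-779/3318, b=Δ0−h0·(2M0+M1)/6=3217/1659
seg 1: a=0, c=M1/2=-779/553, d=(M2−M1)/(6·3)=818/1659, b=Δ1−h1·(2M1+M2)/6=-1457/1659
seg 2: a=-2, c=M2/2=1675/553, d=(M3−M2)/(6·1)=-4996/1659, b=Δ2−h2·(2M2+M3)/6=6607/1659
seg 3: a=2, c=M3/2=-3321/553, d=(M4−M3)/(6·2)=24901/13272, b=Δ3−h3·(2M3+M4)/6=1669/1659
seg 4: a=-5, c=M4/2=11617/2212, d=(M5−M4)/(6·1)=-11617/6636, b=Δ4−h4·(2M4+M5)/6=-1663/3318
t_q=35/4 → seg 4, τ=3/4; S=-5+-1663/3318·τ+11617/2212·τ²+-11617/6636·τ³=-447397/141568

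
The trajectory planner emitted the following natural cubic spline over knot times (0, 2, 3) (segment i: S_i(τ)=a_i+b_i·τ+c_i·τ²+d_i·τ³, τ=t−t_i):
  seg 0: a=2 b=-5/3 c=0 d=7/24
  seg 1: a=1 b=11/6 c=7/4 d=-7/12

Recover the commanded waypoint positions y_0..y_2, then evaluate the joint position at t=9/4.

y_0=2 y_1=1 y_2=4
S(9/4) = 399/256

y_0 = S_0(0) = a_0 = 2
y_1 = S_1(0) = a_1 = 1
y_2 = S_1(1) = 4
t_q=9/4 is in segment 1 (τ=1/4); S_1(τ)=399/256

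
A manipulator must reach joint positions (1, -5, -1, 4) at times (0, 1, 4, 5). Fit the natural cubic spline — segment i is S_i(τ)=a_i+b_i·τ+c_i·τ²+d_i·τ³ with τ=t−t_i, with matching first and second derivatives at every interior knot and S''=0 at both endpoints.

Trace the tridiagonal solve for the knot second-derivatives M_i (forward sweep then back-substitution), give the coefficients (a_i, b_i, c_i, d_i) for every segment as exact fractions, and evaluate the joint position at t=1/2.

Δ: Δ0=-6, Δ1=4/3, Δ2=5
row 1: diag=8, rhs=44; c'=3/8, d'=11/2
row 2: denom=8−3·3/8=55/8; d'=(22−3·11/2)/(55/8)=4/5
back: M2=4/5
back: M1=11/2−3/8·4/5=26/5
M: M0=0, M1=26/5, M2=4/5, M3=0
seg 0: a=1, c=M0/2=0, d=(M1−M0)/(6·1)=13/15, b=Δ0−h0·(2M0+M1)/6=-103/15
seg 1: a=-5, c=M1/2=13/5, d=(M2−M1)/(6·3)=-11/45, b=Δ1−h1·(2M1+M2)/6=-64/15
seg 2: a=-1, c=M2/2=2/5, d=(M3−M2)/(6·1)=-2/15, b=Δ2−h2·(2M2+M3)/6=71/15
t_q=1/2 → seg 0, τ=1/2; S=1+-103/15·τ+0·τ²+13/15·τ³=-93/40

  seg 0: a=1 b=-103/15 c=0 d=13/15
  seg 1: a=-5 b=-64/15 c=13/5 d=-11/45
  seg 2: a=-1 b=71/15 c=2/5 d=-2/15
S(1/2) = -93/40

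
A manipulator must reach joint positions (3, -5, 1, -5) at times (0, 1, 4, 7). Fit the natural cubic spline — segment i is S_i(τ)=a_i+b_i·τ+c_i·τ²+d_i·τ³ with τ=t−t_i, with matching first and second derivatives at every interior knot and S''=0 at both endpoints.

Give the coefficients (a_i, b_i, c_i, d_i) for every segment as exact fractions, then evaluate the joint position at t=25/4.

  seg 0: a=3 b=-276/29 c=0 d=44/29
  seg 1: a=-5 b=-144/29 c=132/29 d=-194/261
  seg 2: a=1 b=66/29 c=-62/29 d=62/261
S(25/4) = -1853/928

Δ: Δ0=-8, Δ1=2, Δ2=-2
row 1: diag=8, rhs=60; c'=3/8, d'=15/2
row 2: denom=12−3·3/8=87/8; d'=(-24−3·15/2)/(87/8)=-124/29
back: M2=-124/29
back: M1=15/2−3/8·-124/29=264/29
M: M0=0, M1=264/29, M2=-124/29, M3=0
seg 0: a=3, c=M0/2=0, d=(M1−M0)/(6·1)=44/29, b=Δ0−h0·(2M0+M1)/6=-276/29
seg 1: a=-5, c=M1/2=132/29, d=(M2−M1)/(6·3)=-194/261, b=Δ1−h1·(2M1+M2)/6=-144/29
seg 2: a=1, c=M2/2=-62/29, d=(M3−M2)/(6·3)=62/261, b=Δ2−h2·(2M2+M3)/6=66/29
t_q=25/4 → seg 2, τ=9/4; S=1+66/29·τ+-62/29·τ²+62/261·τ³=-1853/928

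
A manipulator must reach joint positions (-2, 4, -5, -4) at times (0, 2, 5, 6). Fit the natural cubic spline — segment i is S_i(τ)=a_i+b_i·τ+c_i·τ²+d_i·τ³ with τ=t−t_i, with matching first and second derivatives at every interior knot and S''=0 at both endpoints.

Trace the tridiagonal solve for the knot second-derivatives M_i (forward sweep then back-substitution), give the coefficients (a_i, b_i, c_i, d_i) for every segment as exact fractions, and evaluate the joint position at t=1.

Δ: Δ0=3, Δ1=-3, Δ2=1
row 1: diag=10, rhs=-36; c'=3/10, d'=-18/5
row 2: denom=8−3·3/10=71/10; d'=(24−3·-18/5)/(71/10)=348/71
back: M2=348/71
back: M1=-18/5−3/10·348/71=-360/71
M: M0=0, M1=-360/71, M2=348/71, M3=0
seg 0: a=-2, c=M0/2=0, d=(M1−M0)/(6·2)=-30/71, b=Δ0−h0·(2M0+M1)/6=333/71
seg 1: a=4, c=M1/2=-180/71, d=(M2−M1)/(6·3)=118/213, b=Δ1−h1·(2M1+M2)/6=-27/71
seg 2: a=-5, c=M2/2=174/71, d=(M3−M2)/(6·1)=-58/71, b=Δ2−h2·(2M2+M3)/6=-45/71
t_q=1 → seg 0, τ=1; S=-2+333/71·τ+0·τ²+-30/71·τ³=161/71

  seg 0: a=-2 b=333/71 c=0 d=-30/71
  seg 1: a=4 b=-27/71 c=-180/71 d=118/213
  seg 2: a=-5 b=-45/71 c=174/71 d=-58/71
S(1) = 161/71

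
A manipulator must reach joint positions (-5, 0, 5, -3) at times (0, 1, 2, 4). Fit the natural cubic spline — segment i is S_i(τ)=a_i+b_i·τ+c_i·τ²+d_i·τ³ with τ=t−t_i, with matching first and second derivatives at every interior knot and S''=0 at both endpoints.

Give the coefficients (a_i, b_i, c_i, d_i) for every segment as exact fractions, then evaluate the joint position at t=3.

Δ: Δ0=5, Δ1=5, Δ2=-4
row 1: diag=4, rhs=0; c'=1/4, d'=0
row 2: denom=6−1·1/4=23/4; d'=(-54−1·0)/(23/4)=-216/23
back: M2=-216/23
back: M1=0−1/4·-216/23=54/23
M: M0=0, M1=54/23, M2=-216/23, M3=0
seg 0: a=-5, c=M0/2=0, d=(M1−M0)/(6·1)=9/23, b=Δ0−h0·(2M0+M1)/6=106/23
seg 1: a=0, c=M1/2=27/23, d=(M2−M1)/(6·1)=-45/23, b=Δ1−h1·(2M1+M2)/6=133/23
seg 2: a=5, c=M2/2=-108/23, d=(M3−M2)/(6·2)=18/23, b=Δ2−h2·(2M2+M3)/6=52/23
t_q=3 → seg 2, τ=1; S=5+52/23·τ+-108/23·τ²+18/23·τ³=77/23

  seg 0: a=-5 b=106/23 c=0 d=9/23
  seg 1: a=0 b=133/23 c=27/23 d=-45/23
  seg 2: a=5 b=52/23 c=-108/23 d=18/23
S(3) = 77/23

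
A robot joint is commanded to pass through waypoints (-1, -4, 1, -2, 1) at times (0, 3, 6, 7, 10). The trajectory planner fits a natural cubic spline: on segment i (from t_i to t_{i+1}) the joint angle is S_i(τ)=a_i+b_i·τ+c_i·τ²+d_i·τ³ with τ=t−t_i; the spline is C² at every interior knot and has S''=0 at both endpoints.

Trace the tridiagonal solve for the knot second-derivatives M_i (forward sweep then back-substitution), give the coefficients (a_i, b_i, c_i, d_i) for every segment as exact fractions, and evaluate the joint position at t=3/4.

Δ: Δ0=-1, Δ1=5/3, Δ2=-3, Δ3=1
row 1: diag=12, rhs=16; c'=1/4, d'=4/3
row 2: denom=8−3·1/4=29/4; d'=(-28−3·4/3)/(29/4)=-128/29
row 3: denom=8−1·4/29=228/29; d'=(24−1·-128/29)/(228/29)=206/57
back: M3=206/57
back: M2=-128/29−4/29·206/57=-280/57
back: M1=4/3−1/4·-280/57=146/57
M: M0=0, M1=146/57, M2=-280/57, M3=206/57, M4=0
seg 0: a=-1, c=M0/2=0, d=(M1−M0)/(6·3)=73/513, b=Δ0−h0·(2M0+M1)/6=-130/57
seg 1: a=-4, c=M1/2=73/57, d=(M2−M1)/(6·3)=-71/171, b=Δ1−h1·(2M1+M2)/6=89/57
seg 2: a=1, c=M2/2=-140/57, d=(M3−M2)/(6·1)=27/19, b=Δ2−h2·(2M2+M3)/6=-112/57
seg 3: a=-2, c=M3/2=103/57, d=(M4−M3)/(6·3)=-103/513, b=Δ3−h3·(2M3+M4)/6=-149/57
t_q=3/4 → seg 0, τ=3/4; S=-1+-130/57·τ+0·τ²+73/513·τ³=-3223/1216

  seg 0: a=-1 b=-130/57 c=0 d=73/513
  seg 1: a=-4 b=89/57 c=73/57 d=-71/171
  seg 2: a=1 b=-112/57 c=-140/57 d=27/19
  seg 3: a=-2 b=-149/57 c=103/57 d=-103/513
S(3/4) = -3223/1216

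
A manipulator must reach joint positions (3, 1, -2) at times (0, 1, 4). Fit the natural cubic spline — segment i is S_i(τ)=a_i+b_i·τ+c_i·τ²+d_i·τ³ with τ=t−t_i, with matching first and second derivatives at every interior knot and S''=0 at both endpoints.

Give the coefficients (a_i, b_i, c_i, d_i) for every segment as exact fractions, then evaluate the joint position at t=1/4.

Δ: Δ0=-2, Δ1=-1
row 1: diag=8, rhs=6; c'=3/8, d'=3/4
back: M1=3/4
M: M0=0, M1=3/4, M2=0
seg 0: a=3, c=M0/2=0, d=(M1−M0)/(6·1)=1/8, b=Δ0−h0·(2M0+M1)/6=-17/8
seg 1: a=1, c=M1/2=3/8, d=(M2−M1)/(6·3)=-1/24, b=Δ1−h1·(2M1+M2)/6=-7/4
t_q=1/4 → seg 0, τ=1/4; S=3+-17/8·τ+0·τ²+1/8·τ³=1265/512

  seg 0: a=3 b=-17/8 c=0 d=1/8
  seg 1: a=1 b=-7/4 c=3/8 d=-1/24
S(1/4) = 1265/512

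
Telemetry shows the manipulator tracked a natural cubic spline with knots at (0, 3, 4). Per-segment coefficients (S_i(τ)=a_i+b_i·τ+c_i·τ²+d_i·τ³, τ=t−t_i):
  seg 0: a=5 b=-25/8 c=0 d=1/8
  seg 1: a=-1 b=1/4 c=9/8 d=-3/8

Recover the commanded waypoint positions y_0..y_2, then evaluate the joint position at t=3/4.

y_0=5 y_1=-1 y_2=0
S(3/4) = 1387/512

y_0 = S_0(0) = a_0 = 5
y_1 = S_1(0) = a_1 = -1
y_2 = S_1(1) = 0
t_q=3/4 is in segment 0 (τ=3/4); S_0(τ)=1387/512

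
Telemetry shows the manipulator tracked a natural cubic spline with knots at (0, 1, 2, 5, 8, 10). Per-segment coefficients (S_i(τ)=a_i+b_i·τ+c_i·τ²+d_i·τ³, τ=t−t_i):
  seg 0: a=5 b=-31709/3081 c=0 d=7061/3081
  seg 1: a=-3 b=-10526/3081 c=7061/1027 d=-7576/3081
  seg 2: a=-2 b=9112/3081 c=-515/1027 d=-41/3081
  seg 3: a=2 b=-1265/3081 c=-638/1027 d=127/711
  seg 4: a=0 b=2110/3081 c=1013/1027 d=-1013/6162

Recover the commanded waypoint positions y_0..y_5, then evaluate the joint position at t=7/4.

y_0=5 y_1=-3 y_2=-2 y_3=2 y_4=0 y_5=4
S(7/4) = -44897/16432

y_0 = S_0(0) = a_0 = 5
y_1 = S_1(0) = a_1 = -3
y_2 = S_2(0) = a_2 = -2
y_3 = S_3(0) = a_3 = 2
y_4 = S_4(0) = a_4 = 0
y_5 = S_4(2) = 4
t_q=7/4 is in segment 1 (τ=3/4); S_1(τ)=-44897/16432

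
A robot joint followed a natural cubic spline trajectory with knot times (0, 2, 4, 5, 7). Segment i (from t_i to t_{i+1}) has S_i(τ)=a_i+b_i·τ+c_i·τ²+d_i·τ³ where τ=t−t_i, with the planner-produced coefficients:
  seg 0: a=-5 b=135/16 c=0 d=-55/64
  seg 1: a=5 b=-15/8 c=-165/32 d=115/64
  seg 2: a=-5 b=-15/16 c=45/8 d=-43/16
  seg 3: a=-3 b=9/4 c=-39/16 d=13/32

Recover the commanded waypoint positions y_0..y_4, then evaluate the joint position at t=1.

y_0 = S_0(0) = a_0 = -5
y_1 = S_1(0) = a_1 = 5
y_2 = S_2(0) = a_2 = -5
y_3 = S_3(0) = a_3 = -3
y_4 = S_3(2) = -5
t_q=1 is in segment 0 (τ=1); S_0(τ)=165/64

y_0=-5 y_1=5 y_2=-5 y_3=-3 y_4=-5
S(1) = 165/64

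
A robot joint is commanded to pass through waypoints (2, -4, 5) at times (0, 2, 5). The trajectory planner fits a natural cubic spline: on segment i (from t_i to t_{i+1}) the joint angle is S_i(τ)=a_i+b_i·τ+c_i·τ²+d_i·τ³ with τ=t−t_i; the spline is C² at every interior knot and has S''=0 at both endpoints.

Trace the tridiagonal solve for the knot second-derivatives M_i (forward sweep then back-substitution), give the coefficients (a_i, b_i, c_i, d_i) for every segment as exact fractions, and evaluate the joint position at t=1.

  seg 0: a=2 b=-21/5 c=0 d=3/10
  seg 1: a=-4 b=-3/5 c=9/5 d=-1/5
S(1) = -19/10

Δ: Δ0=-3, Δ1=3
row 1: diag=10, rhs=36; c'=3/10, d'=18/5
back: M1=18/5
M: M0=0, M1=18/5, M2=0
seg 0: a=2, c=M0/2=0, d=(M1−M0)/(6·2)=3/10, b=Δ0−h0·(2M0+M1)/6=-21/5
seg 1: a=-4, c=M1/2=9/5, d=(M2−M1)/(6·3)=-1/5, b=Δ1−h1·(2M1+M2)/6=-3/5
t_q=1 → seg 0, τ=1; S=2+-21/5·τ+0·τ²+3/10·τ³=-19/10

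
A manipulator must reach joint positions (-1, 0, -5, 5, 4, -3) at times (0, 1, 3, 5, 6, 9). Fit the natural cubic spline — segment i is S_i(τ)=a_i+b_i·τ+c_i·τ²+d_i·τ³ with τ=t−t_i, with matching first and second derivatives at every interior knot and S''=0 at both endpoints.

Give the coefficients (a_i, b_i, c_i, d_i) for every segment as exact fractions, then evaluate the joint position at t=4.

Δ: Δ0=1, Δ1=-5/2, Δ2=5, Δ3=-1, Δ4=-7/3
row 1: diag=6, rhs=-21; c'=1/3, d'=-7/2
row 2: denom=8−2·1/3=22/3; d'=(45−2·-7/2)/(22/3)=78/11
row 3: denom=6−2·3/11=60/11; d'=(-36−2·78/11)/(60/11)=-46/5
row 4: denom=8−1·11/60=469/60; d'=(-8−1·-46/5)/(469/60)=72/469
back: M4=72/469
back: M3=-46/5−11/60·72/469=-4328/469
back: M2=78/11−3/11·-4328/469=4506/469
back: M1=-7/2−1/3·4506/469=-6287/938
M: M0=0, M1=-6287/938, M2=4506/469, M3=-4328/469, M4=72/469, M5=0
seg 0: a=-1, c=M0/2=0, d=(M1−M0)/(6·1)=-6287/5628, b=Δ0−h0·(2M0+M1)/6=11915/5628
seg 1: a=0, c=M1/2=-6287/1876, d=(M2−M1)/(6·2)=15299/11256, b=Δ1−h1·(2M1+M2)/6=-3473/2814
seg 2: a=-5, c=M2/2=2253/469, d=(M3−M2)/(6·2)=-631/402, b=Δ2−h2·(2M2+M3)/6=2351/1407
seg 3: a=5, c=M3/2=-2164/469, d=(M4−M3)/(6·1)=2200/1407, b=Δ3−h3·(2M3+M4)/6=2885/1407
seg 4: a=4, c=M4/2=36/469, d=(M5−M4)/(6·3)=-4/469, b=Δ4−h4·(2M4+M5)/6=-3499/1407
t_q=4 → seg 2, τ=1; S=-5+2351/1407·τ+2253/469·τ²+-631/402·τ³=-89/938

  seg 0: a=-1 b=11915/5628 c=0 d=-6287/5628
  seg 1: a=0 b=-3473/2814 c=-6287/1876 d=15299/11256
  seg 2: a=-5 b=2351/1407 c=2253/469 d=-631/402
  seg 3: a=5 b=2885/1407 c=-2164/469 d=2200/1407
  seg 4: a=4 b=-3499/1407 c=36/469 d=-4/469
S(4) = -89/938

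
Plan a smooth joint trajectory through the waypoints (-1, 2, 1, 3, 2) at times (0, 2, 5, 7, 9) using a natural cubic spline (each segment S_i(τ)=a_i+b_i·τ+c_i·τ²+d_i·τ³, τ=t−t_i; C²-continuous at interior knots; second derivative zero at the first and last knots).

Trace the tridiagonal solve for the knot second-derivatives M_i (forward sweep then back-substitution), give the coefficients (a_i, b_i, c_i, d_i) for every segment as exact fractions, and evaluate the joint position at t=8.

  seg 0: a=-1 b=2089/1032 c=0 d=-541/4128
  seg 1: a=2 b=233/516 c=-541/688 d=361/2064
  seg 2: a=1 b=941/2064 c=271/344 d=-2129/8256
  seg 3: a=3 b=529/1032 c=-1045/1376 d=1045/8256
S(8) = 7925/2752

Δ: Δ0=3/2, Δ1=-1/3, Δ2=1, Δ3=-1/2
row 1: diag=10, rhs=-11; c'=3/10, d'=-11/10
row 2: denom=10−3·3/10=91/10; d'=(8−3·-11/10)/(91/10)=113/91
row 3: denom=8−2·20/91=688/91; d'=(-9−2·113/91)/(688/91)=-1045/688
back: M3=-1045/688
back: M2=113/91−20/91·-1045/688=271/172
back: M1=-11/10−3/10·271/172=-541/344
M: M0=0, M1=-541/344, M2=271/172, M3=-1045/688, M4=0
seg 0: a=-1, c=M0/2=0, d=(M1−M0)/(6·2)=-541/4128, b=Δ0−h0·(2M0+M1)/6=2089/1032
seg 1: a=2, c=M1/2=-541/688, d=(M2−M1)/(6·3)=361/2064, b=Δ1−h1·(2M1+M2)/6=233/516
seg 2: a=1, c=M2/2=271/344, d=(M3−M2)/(6·2)=-2129/8256, b=Δ2−h2·(2M2+M3)/6=941/2064
seg 3: a=3, c=M3/2=-1045/1376, d=(M4−M3)/(6·2)=1045/8256, b=Δ3−h3·(2M3+M4)/6=529/1032
t_q=8 → seg 3, τ=1; S=3+529/1032·τ+-1045/1376·τ²+1045/8256·τ³=7925/2752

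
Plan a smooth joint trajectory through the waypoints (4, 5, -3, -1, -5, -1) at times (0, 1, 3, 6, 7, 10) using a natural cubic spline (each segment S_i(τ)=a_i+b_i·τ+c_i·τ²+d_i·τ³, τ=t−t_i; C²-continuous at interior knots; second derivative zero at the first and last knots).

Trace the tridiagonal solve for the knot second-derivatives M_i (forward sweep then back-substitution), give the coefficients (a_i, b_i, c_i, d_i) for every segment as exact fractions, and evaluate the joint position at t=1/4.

Δ: Δ0=1, Δ1=-4, Δ2=2/3, Δ3=-4, Δ4=4/3
row 1: diag=6, rhs=-30; c'=1/3, d'=-5
row 2: denom=10−2·1/3=28/3; d'=(28−2·-5)/(28/3)=57/14
row 3: denom=8−3·9/28=197/28; d'=(-28−3·57/14)/(197/28)=-1126/197
row 4: denom=8−1·28/197=1548/197; d'=(32−1·-1126/197)/(1548/197)=3715/774
back: M4=3715/774
back: M3=-1126/197−28/197·3715/774=-2476/387
back: M2=57/14−9/28·-2476/387=527/86
back: M1=-5−1/3·527/86=-1817/258
M: M0=0, M1=-1817/258, M2=527/86, M3=-2476/387, M4=3715/774, M5=0
seg 0: a=4, c=M0/2=0, d=(M1−M0)/(6·1)=-1817/1548, b=Δ0−h0·(2M0+M1)/6=3365/1548
seg 1: a=5, c=M1/2=-1817/516, d=(M2−M1)/(6·2)=1699/1548, b=Δ1−h1·(2M1+M2)/6=-1043/774
seg 2: a=-3, c=M2/2=527/172, d=(M3−M2)/(6·3)=-9695/13932, b=Δ2−h2·(2M2+M3)/6=-1751/774
seg 3: a=-1, c=M3/2=-1238/387, d=(M4−M3)/(6·1)=321/172, b=Δ3−h3·(2M3+M4)/6=-4129/1548
seg 4: a=-5, c=M4/2=3715/1548, d=(M5−M4)/(6·3)=-3715/13932, b=Δ4−h4·(2M4+M5)/6=-2683/774
t_q=1/4 → seg 0, τ=1/4; S=4+3365/1548·τ+0·τ²+-1817/1548·τ³=149437/33024

  seg 0: a=4 b=3365/1548 c=0 d=-1817/1548
  seg 1: a=5 b=-1043/774 c=-1817/516 d=1699/1548
  seg 2: a=-3 b=-1751/774 c=527/172 d=-9695/13932
  seg 3: a=-1 b=-4129/1548 c=-1238/387 d=321/172
  seg 4: a=-5 b=-2683/774 c=3715/1548 d=-3715/13932
S(1/4) = 149437/33024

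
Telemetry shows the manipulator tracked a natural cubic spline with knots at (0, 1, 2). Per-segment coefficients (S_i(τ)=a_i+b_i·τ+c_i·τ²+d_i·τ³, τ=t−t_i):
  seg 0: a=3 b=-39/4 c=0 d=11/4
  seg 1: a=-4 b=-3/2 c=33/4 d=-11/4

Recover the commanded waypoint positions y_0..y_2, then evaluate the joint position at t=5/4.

y_0=3 y_1=-4 y_2=0
S(5/4) = -999/256

y_0 = S_0(0) = a_0 = 3
y_1 = S_1(0) = a_1 = -4
y_2 = S_1(1) = 0
t_q=5/4 is in segment 1 (τ=1/4); S_1(τ)=-999/256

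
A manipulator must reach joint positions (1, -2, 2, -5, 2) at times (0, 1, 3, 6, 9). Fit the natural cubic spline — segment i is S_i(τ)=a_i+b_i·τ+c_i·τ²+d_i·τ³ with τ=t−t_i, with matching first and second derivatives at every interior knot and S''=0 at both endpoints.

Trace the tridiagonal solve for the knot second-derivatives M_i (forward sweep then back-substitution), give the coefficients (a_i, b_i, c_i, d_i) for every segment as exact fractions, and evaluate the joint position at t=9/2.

  seg 0: a=1 b=-847/206 c=0 d=229/206
  seg 1: a=-2 b=-80/103 c=687/206 d=-401/412
  seg 2: a=2 b=91/103 c=-258/103 d=1328/2781
  seg 3: a=-5 b=-129/103 c=554/309 d=-554/2781
S(9/2) = -72/103

Δ: Δ0=-3, Δ1=2, Δ2=-7/3, Δ3=7/3
row 1: diag=6, rhs=30; c'=1/3, d'=5
row 2: denom=10−2·1/3=28/3; d'=(-26−2·5)/(28/3)=-27/7
row 3: denom=12−3·9/28=309/28; d'=(28−3·-27/7)/(309/28)=1108/309
back: M3=1108/309
back: M2=-27/7−9/28·1108/309=-516/103
back: M1=5−1/3·-516/103=687/103
M: M0=0, M1=687/103, M2=-516/103, M3=1108/309, M4=0
seg 0: a=1, c=M0/2=0, d=(M1−M0)/(6·1)=229/206, b=Δ0−h0·(2M0+M1)/6=-847/206
seg 1: a=-2, c=M1/2=687/206, d=(M2−M1)/(6·2)=-401/412, b=Δ1−h1·(2M1+M2)/6=-80/103
seg 2: a=2, c=M2/2=-258/103, d=(M3−M2)/(6·3)=1328/2781, b=Δ2−h2·(2M2+M3)/6=91/103
seg 3: a=-5, c=M3/2=554/309, d=(M4−M3)/(6·3)=-554/2781, b=Δ3−h3·(2M3+M4)/6=-129/103
t_q=9/2 → seg 2, τ=3/2; S=2+91/103·τ+-258/103·τ²+1328/2781·τ³=-72/103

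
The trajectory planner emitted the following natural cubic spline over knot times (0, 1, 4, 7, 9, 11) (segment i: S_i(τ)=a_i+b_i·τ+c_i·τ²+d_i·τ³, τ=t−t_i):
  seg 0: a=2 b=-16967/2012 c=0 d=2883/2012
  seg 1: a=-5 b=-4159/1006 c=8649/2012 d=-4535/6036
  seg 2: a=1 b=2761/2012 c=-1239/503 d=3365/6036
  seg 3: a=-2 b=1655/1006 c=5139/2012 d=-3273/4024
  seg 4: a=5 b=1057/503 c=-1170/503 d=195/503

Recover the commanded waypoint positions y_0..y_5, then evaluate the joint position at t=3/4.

y_0=2 y_1=-5 y_2=1 y_3=-2 y_4=5 y_5=3
S(3/4) = -479039/128768

y_0 = S_0(0) = a_0 = 2
y_1 = S_1(0) = a_1 = -5
y_2 = S_2(0) = a_2 = 1
y_3 = S_3(0) = a_3 = -2
y_4 = S_4(0) = a_4 = 5
y_5 = S_4(2) = 3
t_q=3/4 is in segment 0 (τ=3/4); S_0(τ)=-479039/128768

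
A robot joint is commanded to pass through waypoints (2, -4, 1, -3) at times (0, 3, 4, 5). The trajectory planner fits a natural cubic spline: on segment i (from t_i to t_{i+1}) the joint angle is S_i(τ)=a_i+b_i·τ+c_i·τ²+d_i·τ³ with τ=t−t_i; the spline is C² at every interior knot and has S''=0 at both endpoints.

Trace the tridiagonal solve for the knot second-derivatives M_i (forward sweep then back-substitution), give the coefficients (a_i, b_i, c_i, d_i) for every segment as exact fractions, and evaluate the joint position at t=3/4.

Δ: Δ0=-2, Δ1=5, Δ2=-4
row 1: diag=8, rhs=42; c'=1/8, d'=21/4
row 2: denom=4−1·1/8=31/8; d'=(-54−1·21/4)/(31/8)=-474/31
back: M2=-474/31
back: M1=21/4−1/8·-474/31=222/31
M: M0=0, M1=222/31, M2=-474/31, M3=0
seg 0: a=2, c=M0/2=0, d=(M1−M0)/(6·3)=37/93, b=Δ0−h0·(2M0+M1)/6=-173/31
seg 1: a=-4, c=M1/2=111/31, d=(M2−M1)/(6·1)=-116/31, b=Δ1−h1·(2M1+M2)/6=160/31
seg 2: a=1, c=M2/2=-237/31, d=(M3−M2)/(6·1)=79/31, b=Δ2−h2·(2M2+M3)/6=34/31
t_q=3/4 → seg 0, τ=3/4; S=2+-173/31·τ+0·τ²+37/93·τ³=-4003/1984

  seg 0: a=2 b=-173/31 c=0 d=37/93
  seg 1: a=-4 b=160/31 c=111/31 d=-116/31
  seg 2: a=1 b=34/31 c=-237/31 d=79/31
S(3/4) = -4003/1984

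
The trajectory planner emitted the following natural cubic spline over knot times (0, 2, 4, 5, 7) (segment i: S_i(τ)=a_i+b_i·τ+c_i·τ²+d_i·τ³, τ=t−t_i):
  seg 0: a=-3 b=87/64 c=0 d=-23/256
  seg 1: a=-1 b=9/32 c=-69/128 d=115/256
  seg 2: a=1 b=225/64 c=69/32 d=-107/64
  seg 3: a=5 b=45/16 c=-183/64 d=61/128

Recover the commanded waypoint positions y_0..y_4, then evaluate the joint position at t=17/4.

y_0=-3 y_1=-1 y_2=1 y_3=5 y_4=3
S(17/4) = 8141/4096

y_0 = S_0(0) = a_0 = -3
y_1 = S_1(0) = a_1 = -1
y_2 = S_2(0) = a_2 = 1
y_3 = S_3(0) = a_3 = 5
y_4 = S_3(2) = 3
t_q=17/4 is in segment 2 (τ=1/4); S_2(τ)=8141/4096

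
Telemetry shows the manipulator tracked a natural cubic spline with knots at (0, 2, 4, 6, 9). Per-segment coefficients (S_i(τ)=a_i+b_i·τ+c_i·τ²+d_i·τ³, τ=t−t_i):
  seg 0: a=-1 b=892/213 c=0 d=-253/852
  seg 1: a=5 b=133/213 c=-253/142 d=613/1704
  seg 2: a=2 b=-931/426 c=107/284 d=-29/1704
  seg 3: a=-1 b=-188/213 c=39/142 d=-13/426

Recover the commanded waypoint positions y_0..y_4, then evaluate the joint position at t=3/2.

y_0=-1 y_1=5 y_2=2 y_3=-1 y_4=-2
S(3/2) = 9723/2272

y_0 = S_0(0) = a_0 = -1
y_1 = S_1(0) = a_1 = 5
y_2 = S_2(0) = a_2 = 2
y_3 = S_3(0) = a_3 = -1
y_4 = S_3(3) = -2
t_q=3/2 is in segment 0 (τ=3/2); S_0(τ)=9723/2272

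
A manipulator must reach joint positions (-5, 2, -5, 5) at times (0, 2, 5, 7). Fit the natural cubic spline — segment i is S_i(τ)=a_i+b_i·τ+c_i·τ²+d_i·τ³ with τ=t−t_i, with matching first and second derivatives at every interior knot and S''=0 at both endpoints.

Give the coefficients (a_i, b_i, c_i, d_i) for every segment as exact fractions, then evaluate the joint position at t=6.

  seg 0: a=-5 b=2875/546 c=0 d=-241/546
  seg 1: a=2 b=-17/546 c=-241/91 d=79/126
  seg 2: a=-5 b=275/273 c=545/182 d=-545/1092
S(6) = -545/364

Δ: Δ0=7/2, Δ1=-7/3, Δ2=5
row 1: diag=10, rhs=-35; c'=3/10, d'=-7/2
row 2: denom=10−3·3/10=91/10; d'=(44−3·-7/2)/(91/10)=545/91
back: M2=545/91
back: M1=-7/2−3/10·545/91=-482/91
M: M0=0, M1=-482/91, M2=545/91, M3=0
seg 0: a=-5, c=M0/2=0, d=(M1−M0)/(6·2)=-241/546, b=Δ0−h0·(2M0+M1)/6=2875/546
seg 1: a=2, c=M1/2=-241/91, d=(M2−M1)/(6·3)=79/126, b=Δ1−h1·(2M1+M2)/6=-17/546
seg 2: a=-5, c=M2/2=545/182, d=(M3−M2)/(6·2)=-545/1092, b=Δ2−h2·(2M2+M3)/6=275/273
t_q=6 → seg 2, τ=1; S=-5+275/273·τ+545/182·τ²+-545/1092·τ³=-545/364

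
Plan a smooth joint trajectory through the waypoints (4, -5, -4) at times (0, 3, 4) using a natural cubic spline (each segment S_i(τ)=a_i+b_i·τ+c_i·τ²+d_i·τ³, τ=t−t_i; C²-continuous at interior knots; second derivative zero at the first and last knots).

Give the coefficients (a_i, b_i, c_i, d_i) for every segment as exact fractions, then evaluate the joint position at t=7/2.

Δ: Δ0=-3, Δ1=1
row 1: diag=8, rhs=24; c'=1/8, d'=3
back: M1=3
M: M0=0, M1=3, M2=0
seg 0: a=4, c=M0/2=0, d=(M1−M0)/(6·3)=1/6, b=Δ0−h0·(2M0+M1)/6=-9/2
seg 1: a=-5, c=M1/2=3/2, d=(M2−M1)/(6·1)=-1/2, b=Δ1−h1·(2M1+M2)/6=0
t_q=7/2 → seg 1, τ=1/2; S=-5+0·τ+3/2·τ²+-1/2·τ³=-75/16

  seg 0: a=4 b=-9/2 c=0 d=1/6
  seg 1: a=-5 b=0 c=3/2 d=-1/2
S(7/2) = -75/16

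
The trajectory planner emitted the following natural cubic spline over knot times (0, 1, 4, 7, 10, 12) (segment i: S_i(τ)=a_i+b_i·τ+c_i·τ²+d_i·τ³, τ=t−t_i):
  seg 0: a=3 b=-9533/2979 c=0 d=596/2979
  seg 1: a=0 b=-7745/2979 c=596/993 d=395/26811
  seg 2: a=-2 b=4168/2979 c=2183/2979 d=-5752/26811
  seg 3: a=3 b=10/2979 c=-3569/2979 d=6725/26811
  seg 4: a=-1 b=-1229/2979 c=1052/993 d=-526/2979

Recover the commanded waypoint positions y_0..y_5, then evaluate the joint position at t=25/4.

y_0=3 y_1=0 y_2=-2 y_3=3 y_4=-1 y_5=1
S(25/4) = 12785/5296

y_0 = S_0(0) = a_0 = 3
y_1 = S_1(0) = a_1 = 0
y_2 = S_2(0) = a_2 = -2
y_3 = S_3(0) = a_3 = 3
y_4 = S_4(0) = a_4 = -1
y_5 = S_4(2) = 1
t_q=25/4 is in segment 2 (τ=9/4); S_2(τ)=12785/5296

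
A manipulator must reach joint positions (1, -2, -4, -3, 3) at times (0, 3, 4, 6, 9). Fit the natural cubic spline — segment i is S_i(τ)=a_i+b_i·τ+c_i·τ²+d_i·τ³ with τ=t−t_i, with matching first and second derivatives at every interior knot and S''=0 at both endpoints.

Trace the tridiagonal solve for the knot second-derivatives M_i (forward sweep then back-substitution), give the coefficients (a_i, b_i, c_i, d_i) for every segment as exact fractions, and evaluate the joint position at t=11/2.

Δ: Δ0=-1, Δ1=-2, Δ2=1/2, Δ3=2
row 1: diag=8, rhs=-6; c'=1/8, d'=-3/4
row 2: denom=6−1·1/8=47/8; d'=(15−1·-3/4)/(47/8)=126/47
row 3: denom=10−2·16/47=438/47; d'=(9−2·126/47)/(438/47)=57/146
back: M3=57/146
back: M2=126/47−16/47·57/146=186/73
back: M1=-3/4−1/8·186/73=-78/73
M: M0=0, M1=-78/73, M2=186/73, M3=57/146, M4=0
seg 0: a=1, c=M0/2=0, d=(M1−M0)/(6·3)=-13/219, b=Δ0−h0·(2M0+M1)/6=-34/73
seg 1: a=-2, c=M1/2=-39/73, d=(M2−M1)/(6·1)=44/73, b=Δ1−h1·(2M1+M2)/6=-151/73
seg 2: a=-4, c=M2/2=93/73, d=(M3−M2)/(6·2)=-105/584, b=Δ2−h2·(2M2+M3)/6=-97/73
seg 3: a=-3, c=M3/2=57/292, d=(M4−M3)/(6·3)=-19/876, b=Δ3−h3·(2M3+M4)/6=235/146
t_q=11/2 → seg 2, τ=3/2; S=-4+-97/73·τ+93/73·τ²+-105/584·τ³=-17443/4672

  seg 0: a=1 b=-34/73 c=0 d=-13/219
  seg 1: a=-2 b=-151/73 c=-39/73 d=44/73
  seg 2: a=-4 b=-97/73 c=93/73 d=-105/584
  seg 3: a=-3 b=235/146 c=57/292 d=-19/876
S(11/2) = -17443/4672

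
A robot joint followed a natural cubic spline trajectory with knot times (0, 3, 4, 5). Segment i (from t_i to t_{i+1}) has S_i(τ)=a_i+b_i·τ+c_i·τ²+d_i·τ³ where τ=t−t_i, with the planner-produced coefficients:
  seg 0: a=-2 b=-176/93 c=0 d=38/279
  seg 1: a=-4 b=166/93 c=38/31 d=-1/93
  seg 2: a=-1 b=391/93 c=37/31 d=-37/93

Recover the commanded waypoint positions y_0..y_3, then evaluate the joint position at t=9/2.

y_0=-2 y_1=-4 y_2=-1 y_3=4
S(9/2) = 335/248

y_0 = S_0(0) = a_0 = -2
y_1 = S_1(0) = a_1 = -4
y_2 = S_2(0) = a_2 = -1
y_3 = S_2(1) = 4
t_q=9/2 is in segment 2 (τ=1/2); S_2(τ)=335/248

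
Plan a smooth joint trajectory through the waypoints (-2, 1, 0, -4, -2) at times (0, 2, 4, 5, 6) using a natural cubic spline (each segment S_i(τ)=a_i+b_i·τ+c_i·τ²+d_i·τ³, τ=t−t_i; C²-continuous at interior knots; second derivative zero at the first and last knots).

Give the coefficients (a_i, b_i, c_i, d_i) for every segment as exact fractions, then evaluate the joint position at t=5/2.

Δ: Δ0=3/2, Δ1=-1/2, Δ2=-4, Δ3=2
row 1: diag=8, rhs=-12; c'=1/4, d'=-3/2
row 2: denom=6−2·1/4=11/2; d'=(-21−2·-3/2)/(11/2)=-36/11
row 3: denom=4−1·2/11=42/11; d'=(36−1·-36/11)/(42/11)=72/7
back: M3=72/7
back: M2=-36/11−2/11·72/7=-36/7
back: M1=-3/2−1/4·-36/7=-3/14
M: M0=0, M1=-3/14, M2=-36/7, M3=72/7, M4=0
seg 0: a=-2, c=M0/2=0, d=(M1−M0)/(6·2)=-1/56, b=Δ0−h0·(2M0+M1)/6=11/7
seg 1: a=1, c=M1/2=-3/28, d=(M2−M1)/(6·2)=-23/56, b=Δ1−h1·(2M1+M2)/6=19/14
seg 2: a=0, c=M2/2=-18/7, d=(M3−M2)/(6·1)=18/7, b=Δ2−h2·(2M2+M3)/6=-4
seg 3: a=-4, c=M3/2=36/7, d=(M4−M3)/(6·1)=-12/7, b=Δ3−h3·(2M3+M4)/6=-10/7
t_q=5/2 → seg 1, τ=1/2; S=1+19/14·τ+-3/28·τ²+-23/56·τ³=717/448

  seg 0: a=-2 b=11/7 c=0 d=-1/56
  seg 1: a=1 b=19/14 c=-3/28 d=-23/56
  seg 2: a=0 b=-4 c=-18/7 d=18/7
  seg 3: a=-4 b=-10/7 c=36/7 d=-12/7
S(5/2) = 717/448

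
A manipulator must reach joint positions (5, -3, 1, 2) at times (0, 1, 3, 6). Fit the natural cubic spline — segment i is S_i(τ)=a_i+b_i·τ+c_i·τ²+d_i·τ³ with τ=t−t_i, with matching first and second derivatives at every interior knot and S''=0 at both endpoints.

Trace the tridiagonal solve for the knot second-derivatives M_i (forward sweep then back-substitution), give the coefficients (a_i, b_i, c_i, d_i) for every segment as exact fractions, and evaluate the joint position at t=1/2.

  seg 0: a=5 b=-827/84 c=0 d=155/84
  seg 1: a=-3 b=-181/42 c=155/28 d=-25/21
  seg 2: a=1 b=149/42 c=-45/28 d=5/28
S(1/2) = 69/224

Δ: Δ0=-8, Δ1=2, Δ2=1/3
row 1: diag=6, rhs=60; c'=1/3, d'=10
row 2: denom=10−2·1/3=28/3; d'=(-10−2·10)/(28/3)=-45/14
back: M2=-45/14
back: M1=10−1/3·-45/14=155/14
M: M0=0, M1=155/14, M2=-45/14, M3=0
seg 0: a=5, c=M0/2=0, d=(M1−M0)/(6·1)=155/84, b=Δ0−h0·(2M0+M1)/6=-827/84
seg 1: a=-3, c=M1/2=155/28, d=(M2−M1)/(6·2)=-25/21, b=Δ1−h1·(2M1+M2)/6=-181/42
seg 2: a=1, c=M2/2=-45/28, d=(M3−M2)/(6·3)=5/28, b=Δ2−h2·(2M2+M3)/6=149/42
t_q=1/2 → seg 0, τ=1/2; S=5+-827/84·τ+0·τ²+155/84·τ³=69/224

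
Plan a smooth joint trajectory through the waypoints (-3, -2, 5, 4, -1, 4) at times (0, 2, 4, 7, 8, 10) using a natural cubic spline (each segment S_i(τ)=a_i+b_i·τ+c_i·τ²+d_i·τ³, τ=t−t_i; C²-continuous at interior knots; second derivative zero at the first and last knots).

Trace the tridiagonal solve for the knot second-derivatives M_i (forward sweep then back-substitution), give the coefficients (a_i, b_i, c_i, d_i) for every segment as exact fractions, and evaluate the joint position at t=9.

  seg 0: a=-3 b=-1831/4710 c=0 d=2093/9420
  seg 1: a=-2 b=10727/4710 c=2093/1570 d=-170/471
  seg 2: a=5 b=15443/4710 c=-1307/1570 d=-175/1413
  seg 3: a=4 b=-23833/4710 c=-3057/1570 d=4727/2355
  seg 4: a=-1 b=-13813/4710 c=6397/1570 d=-6397/9420
S(9) = -1687/3140

Δ: Δ0=1/2, Δ1=7/2, Δ2=-1/3, Δ3=-5, Δ4=5/2
row 1: diag=8, rhs=18; c'=1/4, d'=9/4
row 2: denom=10−2·1/4=19/2; d'=(-23−2·9/4)/(19/2)=-55/19
row 3: denom=8−3·6/19=134/19; d'=(-28−3·-55/19)/(134/19)=-367/134
row 4: denom=6−1·19/134=785/134; d'=(45−1·-367/134)/(785/134)=6397/785
back: M4=6397/785
back: M3=-367/134−19/134·6397/785=-3057/785
back: M2=-55/19−6/19·-3057/785=-1307/785
back: M1=9/4−1/4·-1307/785=2093/785
M: M0=0, M1=2093/785, M2=-1307/785, M3=-3057/785, M4=6397/785, M5=0
seg 0: a=-3, c=M0/2=0, d=(M1−M0)/(6·2)=2093/9420, b=Δ0−h0·(2M0+M1)/6=-1831/4710
seg 1: a=-2, c=M1/2=2093/1570, d=(M2−M1)/(6·2)=-170/471, b=Δ1−h1·(2M1+M2)/6=10727/4710
seg 2: a=5, c=M2/2=-1307/1570, d=(M3−M2)/(6·3)=-175/1413, b=Δ2−h2·(2M2+M3)/6=15443/4710
seg 3: a=4, c=M3/2=-3057/1570, d=(M4−M3)/(6·1)=4727/2355, b=Δ3−h3·(2M3+M4)/6=-23833/4710
seg 4: a=-1, c=M4/2=6397/1570, d=(M5−M4)/(6·2)=-6397/9420, b=Δ4−h4·(2M4+M5)/6=-13813/4710
t_q=9 → seg 4, τ=1; S=-1+-13813/4710·τ+6397/1570·τ²+-6397/9420·τ³=-1687/3140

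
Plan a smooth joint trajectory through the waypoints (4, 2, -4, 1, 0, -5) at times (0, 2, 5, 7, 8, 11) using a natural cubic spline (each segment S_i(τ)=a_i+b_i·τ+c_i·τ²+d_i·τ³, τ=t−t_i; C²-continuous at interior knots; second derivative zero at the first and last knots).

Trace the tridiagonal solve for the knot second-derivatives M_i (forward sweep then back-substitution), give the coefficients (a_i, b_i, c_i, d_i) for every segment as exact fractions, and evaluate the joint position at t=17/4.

Δ: Δ0=-1, Δ1=-2, Δ2=5/2, Δ3=-1, Δ4=-5/3
row 1: diag=10, rhs=-6; c'=3/10, d'=-3/5
row 2: denom=10−3·3/10=91/10; d'=(27−3·-3/5)/(91/10)=288/91
row 3: denom=6−2·20/91=506/91; d'=(-21−2·288/91)/(506/91)=-2487/506
row 4: denom=8−1·91/506=3957/506; d'=(-4−1·-2487/506)/(3957/506)=463/3957
back: M4=463/3957
back: M3=-2487/506−91/506·463/3957=-19532/3957
back: M2=288/91−20/91·-19532/3957=16816/3957
back: M1=-3/5−3/10·16816/3957=-2473/1319
M: M0=0, M1=-2473/1319, M2=16816/3957, M3=-19532/3957, M4=463/3957, M5=0
seg 0: a=4, c=M0/2=0, d=(M1−M0)/(6·2)=-2473/15828, b=Δ0−h0·(2M0+M1)/6=-1484/3957
seg 1: a=2, c=M1/2=-2473/2638, d=(M2−M1)/(6·3)=24235/71226, b=Δ1−h1·(2M1+M2)/6=-8903/3957
seg 2: a=-4, c=M2/2=8408/3957, d=(M3−M2)/(6·2)=-3029/3957, b=Δ2−h2·(2M2+M3)/6=10385/7914
seg 3: a=1, c=M3/2=-9766/3957, d=(M4−M3)/(6·1)=6665/7914, b=Δ3−h3·(2M3+M4)/6=1651/2638
seg 4: a=0, c=M4/2=463/7914, d=(M5−M4)/(6·3)=-463/71226, b=Δ4−h4·(2M4+M5)/6=-7058/3957
t_q=17/4 → seg 1, τ=9/4; S=2+-8903/3957·τ+-2473/2638·τ²+24235/71226·τ³=-663931/168832

  seg 0: a=4 b=-1484/3957 c=0 d=-2473/15828
  seg 1: a=2 b=-8903/3957 c=-2473/2638 d=24235/71226
  seg 2: a=-4 b=10385/7914 c=8408/3957 d=-3029/3957
  seg 3: a=1 b=1651/2638 c=-9766/3957 d=6665/7914
  seg 4: a=0 b=-7058/3957 c=463/7914 d=-463/71226
S(17/4) = -663931/168832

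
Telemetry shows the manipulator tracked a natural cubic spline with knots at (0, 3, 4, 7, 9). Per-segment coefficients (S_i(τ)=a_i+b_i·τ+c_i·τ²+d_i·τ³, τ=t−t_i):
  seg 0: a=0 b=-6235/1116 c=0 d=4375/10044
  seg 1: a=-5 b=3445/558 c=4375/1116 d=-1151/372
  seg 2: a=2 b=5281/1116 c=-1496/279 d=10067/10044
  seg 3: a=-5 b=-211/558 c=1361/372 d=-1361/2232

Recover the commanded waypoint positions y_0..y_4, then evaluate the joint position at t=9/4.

y_0=0 y_1=-5 y_2=2 y_3=-5 y_4=4
S(9/4) = -60385/7936

y_0 = S_0(0) = a_0 = 0
y_1 = S_1(0) = a_1 = -5
y_2 = S_2(0) = a_2 = 2
y_3 = S_3(0) = a_3 = -5
y_4 = S_3(2) = 4
t_q=9/4 is in segment 0 (τ=9/4); S_0(τ)=-60385/7936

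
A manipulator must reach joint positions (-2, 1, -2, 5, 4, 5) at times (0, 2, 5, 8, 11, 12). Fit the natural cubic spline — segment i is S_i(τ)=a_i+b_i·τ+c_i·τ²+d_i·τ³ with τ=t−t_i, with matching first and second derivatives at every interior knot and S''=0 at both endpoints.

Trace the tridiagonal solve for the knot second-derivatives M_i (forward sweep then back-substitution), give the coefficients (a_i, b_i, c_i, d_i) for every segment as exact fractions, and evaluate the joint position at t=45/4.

  seg 0: a=-2 b=4547/1986 c=0 d=-196/993
  seg 1: a=1 b=-157/1986 c=-392/331 d=5227/17874
  seg 2: a=-2 b=706/993 c=2875/1986 d=-1801/5958
  seg 3: a=5 b=2453/1986 c=-1264/993 d=4469/17874
  seg 4: a=4 b=346/993 c=647/662 d=-647/1986
S(45/4) = 175535/42368

Δ: Δ0=3/2, Δ1=-1, Δ2=7/3, Δ3=-1/3, Δ4=1
row 1: diag=10, rhs=-15; c'=3/10, d'=-3/2
row 2: denom=12−3·3/10=111/10; d'=(20−3·-3/2)/(111/10)=245/111
row 3: denom=12−3·10/37=414/37; d'=(-16−3·245/111)/(414/37)=-93/46
row 4: denom=8−3·37/138=331/46; d'=(8−3·-93/46)/(331/46)=647/331
back: M4=647/331
back: M3=-93/46−37/138·647/331=-2528/993
back: M2=245/111−10/37·-2528/993=2875/993
back: M1=-3/2−3/10·2875/993=-784/331
M: M0=0, M1=-784/331, M2=2875/993, M3=-2528/993, M4=647/331, M5=0
seg 0: a=-2, c=M0/2=0, d=(M1−M0)/(6·2)=-196/993, b=Δ0−h0·(2M0+M1)/6=4547/1986
seg 1: a=1, c=M1/2=-392/331, d=(M2−M1)/(6·3)=5227/17874, b=Δ1−h1·(2M1+M2)/6=-157/1986
seg 2: a=-2, c=M2/2=2875/1986, d=(M3−M2)/(6·3)=-1801/5958, b=Δ2−h2·(2M2+M3)/6=706/993
seg 3: a=5, c=M3/2=-1264/993, d=(M4−M3)/(6·3)=4469/17874, b=Δ3−h3·(2M3+M4)/6=2453/1986
seg 4: a=4, c=M4/2=647/662, d=(M5−M4)/(6·1)=-647/1986, b=Δ4−h4·(2M4+M5)/6=346/993
t_q=45/4 → seg 4, τ=1/4; S=4+346/993·τ+647/662·τ²+-647/1986·τ³=175535/42368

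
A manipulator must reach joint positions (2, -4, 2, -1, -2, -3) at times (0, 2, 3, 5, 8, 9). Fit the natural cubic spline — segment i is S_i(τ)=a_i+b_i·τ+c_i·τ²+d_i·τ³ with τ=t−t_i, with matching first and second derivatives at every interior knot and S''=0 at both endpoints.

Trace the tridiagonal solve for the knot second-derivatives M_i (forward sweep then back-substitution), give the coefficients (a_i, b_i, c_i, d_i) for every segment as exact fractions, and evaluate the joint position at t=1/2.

Δ: Δ0=-3, Δ1=6, Δ2=-3/2, Δ3=-1/3, Δ4=-1
row 1: diag=6, rhs=54; c'=1/6, d'=9
row 2: denom=6−1·1/6=35/6; d'=(-45−1·9)/(35/6)=-324/35
row 3: denom=10−2·12/35=326/35; d'=(7−2·-324/35)/(326/35)=893/326
row 4: denom=8−3·105/326=2293/326; d'=(-4−3·893/326)/(2293/326)=-3983/2293
back: M4=-3983/2293
back: M3=893/326−105/326·-3983/2293=7564/2293
back: M2=-324/35−12/35·7564/2293=-23820/2293
back: M1=9−1/6·-23820/2293=24607/2293
M: M0=0, M1=24607/2293, M2=-23820/2293, M3=7564/2293, M4=-3983/2293, M5=0
seg 0: a=2, c=M0/2=0, d=(M1−M0)/(6·2)=24607/27516, b=Δ0−h0·(2M0+M1)/6=-45244/6879
seg 1: a=-4, c=M1/2=24607/4586, d=(M2−M1)/(6·1)=-48427/13758, b=Δ1−h1·(2M1+M2)/6=28577/6879
seg 2: a=2, c=M2/2=-11910/2293, d=(M3−M2)/(6·2)=7846/6879, b=Δ2−h2·(2M2+M3)/6=59515/13758
seg 3: a=-1, c=M3/2=3782/2293, d=(M4−M3)/(6·3)=-1283/4586, b=Δ3−h3·(2M3+M4)/6=-38021/13758
seg 4: a=-2, c=M4/2=-3983/4586, d=(M5−M4)/(6·1)=3983/13758, b=Δ4−h4·(2M4+M5)/6=-2896/6879
t_q=1/2 → seg 0, τ=1/2; S=2+-45244/6879·τ+0·τ²+24607/27516·τ³=-86347/73376

  seg 0: a=2 b=-45244/6879 c=0 d=24607/27516
  seg 1: a=-4 b=28577/6879 c=24607/4586 d=-48427/13758
  seg 2: a=2 b=59515/13758 c=-11910/2293 d=7846/6879
  seg 3: a=-1 b=-38021/13758 c=3782/2293 d=-1283/4586
  seg 4: a=-2 b=-2896/6879 c=-3983/4586 d=3983/13758
S(1/2) = -86347/73376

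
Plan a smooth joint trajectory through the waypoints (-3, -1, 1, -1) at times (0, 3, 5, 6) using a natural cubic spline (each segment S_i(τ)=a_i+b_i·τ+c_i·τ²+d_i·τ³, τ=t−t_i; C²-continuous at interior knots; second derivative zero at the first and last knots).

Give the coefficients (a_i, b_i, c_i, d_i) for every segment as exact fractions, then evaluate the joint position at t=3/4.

Δ: Δ0=2/3, Δ1=1, Δ2=-2
row 1: diag=10, rhs=2; c'=1/5, d'=1/5
row 2: denom=6−2·1/5=28/5; d'=(-18−2·1/5)/(28/5)=-23/7
back: M2=-23/7
back: M1=1/5−1/5·-23/7=6/7
M: M0=0, M1=6/7, M2=-23/7, M3=0
seg 0: a=-3, c=M0/2=0, d=(M1−M0)/(6·3)=1/21, b=Δ0−h0·(2M0+M1)/6=5/21
seg 1: a=-1, c=M1/2=3/7, d=(M2−M1)/(6·2)=-29/84, b=Δ1−h1·(2M1+M2)/6=32/21
seg 2: a=1, c=M2/2=-23/14, d=(M3−M2)/(6·1)=23/42, b=Δ2−h2·(2M2+M3)/6=-19/21
t_q=3/4 → seg 0, τ=3/4; S=-3+5/21·τ+0·τ²+1/21·τ³=-1255/448

  seg 0: a=-3 b=5/21 c=0 d=1/21
  seg 1: a=-1 b=32/21 c=3/7 d=-29/84
  seg 2: a=1 b=-19/21 c=-23/14 d=23/42
S(3/4) = -1255/448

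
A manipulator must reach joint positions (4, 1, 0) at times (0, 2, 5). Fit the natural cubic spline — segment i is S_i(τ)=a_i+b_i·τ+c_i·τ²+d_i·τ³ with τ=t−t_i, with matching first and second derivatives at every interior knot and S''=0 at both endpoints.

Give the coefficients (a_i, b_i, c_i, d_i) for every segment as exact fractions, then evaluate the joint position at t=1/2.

Δ: Δ0=-3/2, Δ1=-1/3
row 1: diag=10, rhs=7; c'=3/10, d'=7/10
back: M1=7/10
M: M0=0, M1=7/10, M2=0
seg 0: a=4, c=M0/2=0, d=(M1−M0)/(6·2)=7/120, b=Δ0−h0·(2M0+M1)/6=-26/15
seg 1: a=1, c=M1/2=7/20, d=(M2−M1)/(6·3)=-7/180, b=Δ1−h1·(2M1+M2)/6=-31/30
t_q=1/2 → seg 0, τ=1/2; S=4+-26/15·τ+0·τ²+7/120·τ³=201/64

  seg 0: a=4 b=-26/15 c=0 d=7/120
  seg 1: a=1 b=-31/30 c=7/20 d=-7/180
S(1/2) = 201/64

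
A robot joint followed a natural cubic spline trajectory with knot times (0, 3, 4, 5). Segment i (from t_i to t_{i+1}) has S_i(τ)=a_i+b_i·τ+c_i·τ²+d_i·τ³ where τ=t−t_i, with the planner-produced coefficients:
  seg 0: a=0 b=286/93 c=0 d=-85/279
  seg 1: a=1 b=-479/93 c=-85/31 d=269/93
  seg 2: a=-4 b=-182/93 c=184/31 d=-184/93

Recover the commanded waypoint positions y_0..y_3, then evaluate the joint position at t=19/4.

y_0 = S_0(0) = a_0 = 0
y_1 = S_1(0) = a_1 = 1
y_2 = S_2(0) = a_2 = -4
y_3 = S_2(1) = -2
t_q=19/4 is in segment 2 (τ=3/4); S_2(τ)=-735/248

y_0=0 y_1=1 y_2=-4 y_3=-2
S(19/4) = -735/248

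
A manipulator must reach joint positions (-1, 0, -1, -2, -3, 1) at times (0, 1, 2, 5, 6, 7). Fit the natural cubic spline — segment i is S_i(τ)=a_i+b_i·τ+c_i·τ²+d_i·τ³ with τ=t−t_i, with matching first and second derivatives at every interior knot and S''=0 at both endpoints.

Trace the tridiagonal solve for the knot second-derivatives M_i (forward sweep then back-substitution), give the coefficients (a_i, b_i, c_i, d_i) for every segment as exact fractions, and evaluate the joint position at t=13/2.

Δ: Δ0=1, Δ1=-1, Δ2=-1/3, Δ3=-1, Δ4=4
row 1: diag=4, rhs=-12; c'=1/4, d'=-3
row 2: denom=8−1·1/4=31/4; d'=(4−1·-3)/(31/4)=28/31
row 3: denom=8−3·12/31=212/31; d'=(-4−3·28/31)/(212/31)=-52/53
row 4: denom=4−1·31/212=817/212; d'=(30−1·-52/53)/(817/212)=6568/817
back: M4=6568/817
back: M3=-52/53−31/212·6568/817=-1762/817
back: M2=28/31−12/31·-1762/817=1420/817
back: M1=-3−1/4·1420/817=-2806/817
M: M0=0, M1=-2806/817, M2=1420/817, M3=-1762/817, M4=6568/817, M5=0
seg 0: a=-1, c=M0/2=0, d=(M1−M0)/(6·1)=-1403/2451, b=Δ0−h0·(2M0+M1)/6=3854/2451
seg 1: a=0, c=M1/2=-1403/817, d=(M2−M1)/(6·1)=2113/2451, b=Δ1−h1·(2M1+M2)/6=-355/2451
seg 2: a=-1, c=M2/2=710/817, d=(M3−M2)/(6·3)=-37/171, b=Δ2−h2·(2M2+M3)/6=-2434/2451
seg 3: a=-2, c=M3/2=-881/817, d=(M4−M3)/(6·1)=4165/2451, b=Δ3−h3·(2M3+M4)/6=-3973/2451
seg 4: a=-3, c=M4/2=3284/817, d=(M5−M4)/(6·1)=-3284/2451, b=Δ4−h4·(2M4+M5)/6=3236/2451
t_q=13/2 → seg 4, τ=1/2; S=-3+3236/2451·τ+3284/817·τ²+-3284/2451·τ³=-2455/1634

  seg 0: a=-1 b=3854/2451 c=0 d=-1403/2451
  seg 1: a=0 b=-355/2451 c=-1403/817 d=2113/2451
  seg 2: a=-1 b=-2434/2451 c=710/817 d=-37/171
  seg 3: a=-2 b=-3973/2451 c=-881/817 d=4165/2451
  seg 4: a=-3 b=3236/2451 c=3284/817 d=-3284/2451
S(13/2) = -2455/1634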